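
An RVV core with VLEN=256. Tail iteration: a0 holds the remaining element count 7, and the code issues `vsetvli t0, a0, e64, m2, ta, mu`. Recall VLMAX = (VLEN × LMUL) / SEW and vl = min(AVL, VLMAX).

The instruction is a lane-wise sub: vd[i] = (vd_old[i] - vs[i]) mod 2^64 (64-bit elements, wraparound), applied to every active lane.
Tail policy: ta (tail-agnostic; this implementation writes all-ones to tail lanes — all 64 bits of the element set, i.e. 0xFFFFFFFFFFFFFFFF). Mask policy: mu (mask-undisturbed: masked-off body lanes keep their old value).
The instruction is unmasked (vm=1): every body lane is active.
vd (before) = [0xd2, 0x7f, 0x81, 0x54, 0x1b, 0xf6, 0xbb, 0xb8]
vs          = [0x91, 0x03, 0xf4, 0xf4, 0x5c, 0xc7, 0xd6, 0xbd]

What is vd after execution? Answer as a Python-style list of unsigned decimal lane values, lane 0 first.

VLMAX = VLEN×LMUL/SEW = 256×2/64 = 8
AVL=7 ≤ VLMAX=8, so vl = 7
  i=0: sub(0xd2,0x91) → 65
  i=1: sub(0x7f,0x03) → 124
  i=2: sub(0x81,0xf4) → 18446744073709551501
  i=3: sub(0x54,0xf4) → 18446744073709551456
  i=4: sub(0x1b,0x5c) → 18446744073709551551
  i=5: sub(0xf6,0xc7) → 47
  i=6: sub(0xbb,0xd6) → 18446744073709551589
  i=7: tail/ones → 18446744073709551615

vd = [65, 124, 18446744073709551501, 18446744073709551456, 18446744073709551551, 47, 18446744073709551589, 18446744073709551615]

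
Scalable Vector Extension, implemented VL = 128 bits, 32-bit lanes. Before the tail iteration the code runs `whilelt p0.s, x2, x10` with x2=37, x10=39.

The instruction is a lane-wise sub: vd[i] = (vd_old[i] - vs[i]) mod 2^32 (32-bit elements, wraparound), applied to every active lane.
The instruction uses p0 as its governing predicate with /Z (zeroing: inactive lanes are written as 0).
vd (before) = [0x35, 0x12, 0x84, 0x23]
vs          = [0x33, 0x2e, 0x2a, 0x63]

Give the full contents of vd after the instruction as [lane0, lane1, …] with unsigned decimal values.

128-bit reg / 32-bit elem → 4 lanes
whilelt: lane j active iff 37+j < 39 → j < 2 → 2 active
[0] sub(0x35,0x33) = 0x02
[1] sub(0x12,0x2e) = 0xffffffe4
[2] tail/zero = 0x00
[3] tail/zero = 0x00

vd = [2, 4294967268, 0, 0]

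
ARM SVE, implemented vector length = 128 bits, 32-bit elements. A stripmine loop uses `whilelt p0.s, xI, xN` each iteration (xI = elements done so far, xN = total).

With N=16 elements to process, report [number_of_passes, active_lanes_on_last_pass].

[iterations, last_vl] = [4, 4]

register lanes = 128/32 = 4
iterations = ceil(16/4) = 4; final-pass vl = 4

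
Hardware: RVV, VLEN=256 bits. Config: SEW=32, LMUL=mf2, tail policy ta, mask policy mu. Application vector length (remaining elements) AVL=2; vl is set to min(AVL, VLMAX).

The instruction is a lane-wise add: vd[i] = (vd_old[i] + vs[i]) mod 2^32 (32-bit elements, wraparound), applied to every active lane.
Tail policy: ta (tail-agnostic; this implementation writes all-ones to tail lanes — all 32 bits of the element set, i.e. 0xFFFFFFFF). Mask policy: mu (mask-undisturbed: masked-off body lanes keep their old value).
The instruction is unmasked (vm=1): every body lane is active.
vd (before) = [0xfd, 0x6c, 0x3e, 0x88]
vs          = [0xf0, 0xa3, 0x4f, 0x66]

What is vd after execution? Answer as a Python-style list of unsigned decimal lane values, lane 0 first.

vd = [493, 271, 4294967295, 4294967295]

lanes per group: 256·1/2/32 = 4
AVL=2 ≤ VLMAX=4, so vl = 2
lane  0: add(0xfd,0xf0) ⇒ 0x1ed
lane  1: add(0x6c,0xa3) ⇒ 0x10f
lane  2: tail/ones ⇒ 0xffffffff
lane  3: tail/ones ⇒ 0xffffffff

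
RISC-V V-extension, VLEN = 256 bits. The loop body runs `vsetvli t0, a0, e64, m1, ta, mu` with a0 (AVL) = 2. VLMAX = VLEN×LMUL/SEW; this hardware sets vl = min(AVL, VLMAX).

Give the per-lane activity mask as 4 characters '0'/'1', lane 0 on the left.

lanes per group: 256·1/64 = 4
AVL=2 ≤ VLMAX=4, so vl = 2
bits (lane 0 leftmost): 1100

predicate = 1100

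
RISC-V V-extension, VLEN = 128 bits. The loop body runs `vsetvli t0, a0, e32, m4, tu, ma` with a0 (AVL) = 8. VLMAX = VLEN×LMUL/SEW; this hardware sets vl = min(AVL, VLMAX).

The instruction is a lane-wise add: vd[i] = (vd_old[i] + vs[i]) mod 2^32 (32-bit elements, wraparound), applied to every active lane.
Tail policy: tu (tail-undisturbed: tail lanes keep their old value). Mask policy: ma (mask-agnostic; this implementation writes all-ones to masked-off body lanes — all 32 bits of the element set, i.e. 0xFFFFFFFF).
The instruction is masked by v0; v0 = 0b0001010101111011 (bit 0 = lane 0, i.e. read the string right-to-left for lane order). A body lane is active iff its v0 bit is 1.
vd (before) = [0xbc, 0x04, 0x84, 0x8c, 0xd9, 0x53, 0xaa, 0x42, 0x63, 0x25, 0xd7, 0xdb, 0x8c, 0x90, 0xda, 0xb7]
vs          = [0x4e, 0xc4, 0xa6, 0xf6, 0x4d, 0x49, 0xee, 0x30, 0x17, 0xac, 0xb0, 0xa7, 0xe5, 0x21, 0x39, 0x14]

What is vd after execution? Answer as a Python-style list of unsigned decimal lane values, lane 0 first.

lanes per group: 128·4/32 = 16
vl = min(AVL, VLMAX) = min(8, 16) = 8
  i=0: add(0xbc,0x4e) → 266
  i=1: add(0x04,0xc4) → 200
  i=2: mask-off/ones → 4294967295
  i=3: add(0x8c,0xf6) → 386
  i=4: add(0xd9,0x4d) → 294
  i=5: add(0x53,0x49) → 156
  i=6: add(0xaa,0xee) → 408
  i=7: mask-off/ones → 4294967295
  i=8: tail/keep → 99
  i=9: tail/keep → 37
  i=10: tail/keep → 215
  i=11: tail/keep → 219
  i=12: tail/keep → 140
  i=13: tail/keep → 144
  i=14: tail/keep → 218
  i=15: tail/keep → 183

vd = [266, 200, 4294967295, 386, 294, 156, 408, 4294967295, 99, 37, 215, 219, 140, 144, 218, 183]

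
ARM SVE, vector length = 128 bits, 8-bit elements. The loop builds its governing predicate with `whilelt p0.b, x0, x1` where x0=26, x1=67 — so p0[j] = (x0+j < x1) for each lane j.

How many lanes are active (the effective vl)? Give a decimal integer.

lane count: 128 div 8 = 16
p0[j] = (26+j < 67); true for j=0..15 → 16 lanes set

vl = 16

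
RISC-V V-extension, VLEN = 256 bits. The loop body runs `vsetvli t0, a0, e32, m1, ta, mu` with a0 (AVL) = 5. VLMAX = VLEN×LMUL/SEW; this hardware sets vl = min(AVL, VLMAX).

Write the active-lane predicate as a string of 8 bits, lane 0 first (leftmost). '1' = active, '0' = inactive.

lanes per group: 256·1/32 = 8
AVL=5 ≤ VLMAX=8, so vl = 5
bits (lane 0 leftmost): 11111000

predicate = 11111000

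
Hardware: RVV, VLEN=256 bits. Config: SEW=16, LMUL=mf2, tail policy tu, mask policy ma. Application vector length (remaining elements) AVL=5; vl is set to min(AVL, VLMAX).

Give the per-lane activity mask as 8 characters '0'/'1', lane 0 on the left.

predicate = 11111000

VLMAX = (256 × 1/2) / 16 = 8 lanes
vl = min(AVL, VLMAX) = min(5, 8) = 5
bits (lane 0 leftmost): 11111000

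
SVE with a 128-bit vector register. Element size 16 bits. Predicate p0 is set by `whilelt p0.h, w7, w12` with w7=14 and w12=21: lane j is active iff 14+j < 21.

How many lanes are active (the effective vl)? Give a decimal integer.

lane count: 128 div 16 = 8
p0[j] = (14+j < 21); true for j=0..6 → 7 lanes set

vl = 7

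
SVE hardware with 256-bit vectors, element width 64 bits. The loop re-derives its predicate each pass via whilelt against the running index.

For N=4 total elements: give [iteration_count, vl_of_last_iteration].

[iterations, last_vl] = [1, 4]

register lanes = 256/64 = 4
4 elements at 4/iter → 1 passes, remainder 4 on the last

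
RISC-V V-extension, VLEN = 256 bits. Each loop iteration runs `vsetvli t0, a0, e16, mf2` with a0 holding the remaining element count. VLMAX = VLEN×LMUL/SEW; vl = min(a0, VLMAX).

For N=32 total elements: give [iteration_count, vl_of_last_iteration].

[iterations, last_vl] = [4, 8]

VLMAX = VLEN×LMUL/SEW = 256×1/2/16 = 8
N=32: ⌈32/8⌉ = 4 iters; last vl = 32 − 3×8 = 8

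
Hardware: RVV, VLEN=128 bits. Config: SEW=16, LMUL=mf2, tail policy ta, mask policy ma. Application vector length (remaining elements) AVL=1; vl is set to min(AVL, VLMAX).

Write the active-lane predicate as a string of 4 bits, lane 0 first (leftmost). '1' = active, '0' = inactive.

predicate = 1000

VLMAX = (128 × 1/2) / 16 = 4 lanes
vl = min(AVL, VLMAX) = min(1, 4) = 1
bits (lane 0 leftmost): 1000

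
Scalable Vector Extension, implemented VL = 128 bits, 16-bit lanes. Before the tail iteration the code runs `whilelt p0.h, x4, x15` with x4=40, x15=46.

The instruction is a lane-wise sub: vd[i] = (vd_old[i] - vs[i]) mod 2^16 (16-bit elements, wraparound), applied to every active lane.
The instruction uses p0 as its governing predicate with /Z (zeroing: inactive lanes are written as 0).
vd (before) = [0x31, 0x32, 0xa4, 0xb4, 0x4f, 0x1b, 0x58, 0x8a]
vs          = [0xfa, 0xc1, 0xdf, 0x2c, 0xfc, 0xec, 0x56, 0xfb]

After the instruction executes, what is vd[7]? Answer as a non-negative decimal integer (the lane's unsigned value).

vd[7] = 0

register lanes = 128/16 = 8
whilelt: lane j active iff 40+j < 46 → j < 6 → 6 active
vd[0] sub(0x31,0xfa) -> 0xff37
vd[1] sub(0x32,0xc1) -> 0xff71
vd[2] sub(0xa4,0xdf) -> 0xffc5
vd[3] sub(0xb4,0x2c) -> 0x88
vd[4] sub(0x4f,0xfc) -> 0xff53
vd[5] sub(0x1b,0xec) -> 0xff2f
vd[6] tail/zero -> 0x00
vd[7] tail/zero -> 0x00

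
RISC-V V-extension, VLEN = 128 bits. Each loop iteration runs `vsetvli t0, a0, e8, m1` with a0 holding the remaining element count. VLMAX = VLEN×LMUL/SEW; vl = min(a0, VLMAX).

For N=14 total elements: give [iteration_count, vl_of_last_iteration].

[iterations, last_vl] = [1, 14]

lanes per group: 128·1/8 = 16
14 elements at 16/iter → 1 passes, remainder 14 on the last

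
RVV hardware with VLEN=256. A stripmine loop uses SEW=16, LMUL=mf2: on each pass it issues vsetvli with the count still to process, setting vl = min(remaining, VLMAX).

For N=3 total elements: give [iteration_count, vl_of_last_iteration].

VLMAX = VLEN×LMUL/SEW = 256×1/2/16 = 8
iterations = ceil(3/8) = 1; final-pass vl = 3

[iterations, last_vl] = [1, 3]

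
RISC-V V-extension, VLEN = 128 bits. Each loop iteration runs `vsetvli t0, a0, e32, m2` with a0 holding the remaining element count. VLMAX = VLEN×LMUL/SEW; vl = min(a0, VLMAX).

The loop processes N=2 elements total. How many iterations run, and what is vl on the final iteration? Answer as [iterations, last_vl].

[iterations, last_vl] = [1, 2]

lanes per group: 128·2/32 = 8
2 elements at 8/iter → 1 passes, remainder 2 on the last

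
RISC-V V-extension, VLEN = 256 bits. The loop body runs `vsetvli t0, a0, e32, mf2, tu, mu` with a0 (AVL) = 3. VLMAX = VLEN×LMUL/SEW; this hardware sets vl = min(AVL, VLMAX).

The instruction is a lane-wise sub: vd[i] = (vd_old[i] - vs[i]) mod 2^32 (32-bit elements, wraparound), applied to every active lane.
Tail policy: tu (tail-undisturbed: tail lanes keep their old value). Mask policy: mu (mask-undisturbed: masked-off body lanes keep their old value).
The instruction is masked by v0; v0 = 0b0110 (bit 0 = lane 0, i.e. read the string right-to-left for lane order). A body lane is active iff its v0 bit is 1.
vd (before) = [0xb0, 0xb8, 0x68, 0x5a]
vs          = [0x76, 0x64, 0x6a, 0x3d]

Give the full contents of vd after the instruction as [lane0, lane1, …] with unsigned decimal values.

vd = [176, 84, 4294967294, 90]

lanes per group: 256·1/2/32 = 4
vl ← min(3, 4) = 3
  i=0: mask-off/keep → 176
  i=1: sub(0xb8,0x64) → 84
  i=2: sub(0x68,0x6a) → 4294967294
  i=3: tail/keep → 90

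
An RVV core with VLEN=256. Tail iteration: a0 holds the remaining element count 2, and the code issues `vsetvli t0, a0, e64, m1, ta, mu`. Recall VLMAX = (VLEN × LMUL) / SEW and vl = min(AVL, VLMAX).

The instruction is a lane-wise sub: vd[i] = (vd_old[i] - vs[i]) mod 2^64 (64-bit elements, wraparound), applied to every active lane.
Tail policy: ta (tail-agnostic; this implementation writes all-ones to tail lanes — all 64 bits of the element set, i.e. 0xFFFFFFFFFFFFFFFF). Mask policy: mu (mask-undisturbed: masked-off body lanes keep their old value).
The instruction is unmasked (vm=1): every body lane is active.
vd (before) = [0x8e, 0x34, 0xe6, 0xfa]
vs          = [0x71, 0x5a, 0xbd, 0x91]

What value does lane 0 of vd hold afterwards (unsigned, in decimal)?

vd[0] = 29

VLMAX = VLEN×LMUL/SEW = 256×1/64 = 4
vl ← min(2, 4) = 2
vd[0] sub(0x8e,0x71) -> 0x1d
vd[1] sub(0x34,0x5a) -> 0xffffffffffffffda
vd[2] tail/ones -> 0xffffffffffffffff
vd[3] tail/ones -> 0xffffffffffffffff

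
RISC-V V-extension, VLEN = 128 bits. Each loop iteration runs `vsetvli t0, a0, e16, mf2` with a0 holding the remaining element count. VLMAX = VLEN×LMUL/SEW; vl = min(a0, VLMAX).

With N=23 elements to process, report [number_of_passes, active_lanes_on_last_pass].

[iterations, last_vl] = [6, 3]

lanes per group: 128·1/2/16 = 4
N=23: ⌈23/4⌉ = 6 iters; last vl = 23 − 5×4 = 3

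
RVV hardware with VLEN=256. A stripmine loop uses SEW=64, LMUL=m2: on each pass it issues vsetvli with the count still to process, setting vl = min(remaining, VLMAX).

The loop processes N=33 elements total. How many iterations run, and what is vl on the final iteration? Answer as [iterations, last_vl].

[iterations, last_vl] = [5, 1]

VLMAX = (256 × 2) / 64 = 8 lanes
N=33: ⌈33/8⌉ = 5 iters; last vl = 33 − 4×8 = 1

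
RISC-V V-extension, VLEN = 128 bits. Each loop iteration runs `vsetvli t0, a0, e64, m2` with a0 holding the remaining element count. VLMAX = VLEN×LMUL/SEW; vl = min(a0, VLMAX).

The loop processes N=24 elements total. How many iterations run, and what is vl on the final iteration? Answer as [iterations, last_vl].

lanes per group: 128·2/64 = 4
24 elements at 4/iter → 6 passes, remainder 4 on the last

[iterations, last_vl] = [6, 4]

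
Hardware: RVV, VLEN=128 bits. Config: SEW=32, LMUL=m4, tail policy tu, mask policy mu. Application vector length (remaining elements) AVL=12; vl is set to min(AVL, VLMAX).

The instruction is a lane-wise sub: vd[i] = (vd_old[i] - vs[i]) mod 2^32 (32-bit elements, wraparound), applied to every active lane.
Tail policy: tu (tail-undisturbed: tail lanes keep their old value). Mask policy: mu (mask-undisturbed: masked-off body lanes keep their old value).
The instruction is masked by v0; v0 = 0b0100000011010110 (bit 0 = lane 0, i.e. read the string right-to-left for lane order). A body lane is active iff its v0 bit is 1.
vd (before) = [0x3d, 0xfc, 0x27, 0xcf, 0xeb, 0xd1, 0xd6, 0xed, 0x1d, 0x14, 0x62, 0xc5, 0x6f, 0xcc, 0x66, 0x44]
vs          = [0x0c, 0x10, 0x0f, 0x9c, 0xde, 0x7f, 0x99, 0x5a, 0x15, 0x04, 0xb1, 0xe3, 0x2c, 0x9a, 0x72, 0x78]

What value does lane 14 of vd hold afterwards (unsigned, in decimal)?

vd[14] = 102

lanes per group: 128·4/32 = 16
AVL=12 ≤ VLMAX=16, so vl = 12
  i=0: mask-off/keep → 61
  i=1: sub(0xfc,0x10) → 236
  i=2: sub(0x27,0x0f) → 24
  i=3: mask-off/keep → 207
  i=4: sub(0xeb,0xde) → 13
  i=5: mask-off/keep → 209
  i=6: sub(0xd6,0x99) → 61
  i=7: sub(0xed,0x5a) → 147
  i=8: mask-off/keep → 29
  i=9: mask-off/keep → 20
  i=10: mask-off/keep → 98
  i=11: mask-off/keep → 197
  i=12: tail/keep → 111
  i=13: tail/keep → 204
  i=14: tail/keep → 102
  i=15: tail/keep → 68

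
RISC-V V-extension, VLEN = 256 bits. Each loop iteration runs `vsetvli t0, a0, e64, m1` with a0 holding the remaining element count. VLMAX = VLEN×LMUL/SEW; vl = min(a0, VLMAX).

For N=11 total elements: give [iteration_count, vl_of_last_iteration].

lanes per group: 256·1/64 = 4
iterations = ceil(11/4) = 3; final-pass vl = 3

[iterations, last_vl] = [3, 3]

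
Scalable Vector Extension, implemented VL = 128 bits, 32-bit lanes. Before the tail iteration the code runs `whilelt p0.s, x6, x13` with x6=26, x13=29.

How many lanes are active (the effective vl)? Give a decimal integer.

128-bit reg / 32-bit elem → 4 lanes
active while 26+j < 29, i.e. j ∈ [0,3) capped at 4 ⇒ 3

vl = 3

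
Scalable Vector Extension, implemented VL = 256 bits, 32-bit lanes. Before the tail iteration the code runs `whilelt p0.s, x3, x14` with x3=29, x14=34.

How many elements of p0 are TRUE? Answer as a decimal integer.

vl = 5

register lanes = 256/32 = 8
active while 29+j < 34, i.e. j ∈ [0,5) capped at 8 ⇒ 5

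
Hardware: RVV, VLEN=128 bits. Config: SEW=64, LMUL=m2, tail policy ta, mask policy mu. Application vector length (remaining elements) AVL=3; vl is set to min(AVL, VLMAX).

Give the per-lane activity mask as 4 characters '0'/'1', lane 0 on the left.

VLMAX = (128 × 2) / 64 = 4 lanes
vl ← min(3, 4) = 3
bits (lane 0 leftmost): 1110

predicate = 1110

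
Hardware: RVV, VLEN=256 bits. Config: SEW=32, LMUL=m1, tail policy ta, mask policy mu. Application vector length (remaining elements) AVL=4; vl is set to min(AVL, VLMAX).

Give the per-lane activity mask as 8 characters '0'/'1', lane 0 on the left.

lanes per group: 256·1/32 = 8
vl = min(AVL, VLMAX) = min(4, 8) = 4
bits (lane 0 leftmost): 11110000

predicate = 11110000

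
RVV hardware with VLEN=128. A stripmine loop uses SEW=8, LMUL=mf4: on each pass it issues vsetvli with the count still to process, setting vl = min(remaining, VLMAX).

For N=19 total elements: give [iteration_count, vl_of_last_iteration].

[iterations, last_vl] = [5, 3]

VLMAX = VLEN×LMUL/SEW = 128×1/4/8 = 4
iterations = ceil(19/4) = 5; final-pass vl = 3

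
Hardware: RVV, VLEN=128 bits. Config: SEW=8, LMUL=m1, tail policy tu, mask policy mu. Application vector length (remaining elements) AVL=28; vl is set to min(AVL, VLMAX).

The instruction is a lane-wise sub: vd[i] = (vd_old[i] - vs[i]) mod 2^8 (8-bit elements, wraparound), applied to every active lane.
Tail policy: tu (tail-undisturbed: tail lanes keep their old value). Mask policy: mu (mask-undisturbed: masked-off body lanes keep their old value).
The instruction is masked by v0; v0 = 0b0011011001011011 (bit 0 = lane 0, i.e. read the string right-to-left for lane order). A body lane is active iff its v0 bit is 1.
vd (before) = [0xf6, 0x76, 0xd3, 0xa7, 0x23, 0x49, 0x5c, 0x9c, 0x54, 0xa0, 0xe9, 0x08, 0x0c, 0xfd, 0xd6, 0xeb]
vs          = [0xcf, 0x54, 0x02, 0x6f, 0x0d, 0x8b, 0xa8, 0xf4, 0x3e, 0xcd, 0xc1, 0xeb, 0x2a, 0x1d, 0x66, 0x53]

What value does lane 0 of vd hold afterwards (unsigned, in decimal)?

vd[0] = 39

VLMAX = (128 × 1) / 8 = 16 lanes
AVL=28 > VLMAX=16, so vl = 16
  i=0: sub(0xf6,0xcf) → 39
  i=1: sub(0x76,0x54) → 34
  i=2: mask-off/keep → 211
  i=3: sub(0xa7,0x6f) → 56
  i=4: sub(0x23,0x0d) → 22
  i=5: mask-off/keep → 73
  i=6: sub(0x5c,0xa8) → 180
  i=7: mask-off/keep → 156
  i=8: mask-off/keep → 84
  i=9: sub(0xa0,0xcd) → 211
  i=10: sub(0xe9,0xc1) → 40
  i=11: mask-off/keep → 8
  i=12: sub(0x0c,0x2a) → 226
  i=13: sub(0xfd,0x1d) → 224
  i=14: mask-off/keep → 214
  i=15: mask-off/keep → 235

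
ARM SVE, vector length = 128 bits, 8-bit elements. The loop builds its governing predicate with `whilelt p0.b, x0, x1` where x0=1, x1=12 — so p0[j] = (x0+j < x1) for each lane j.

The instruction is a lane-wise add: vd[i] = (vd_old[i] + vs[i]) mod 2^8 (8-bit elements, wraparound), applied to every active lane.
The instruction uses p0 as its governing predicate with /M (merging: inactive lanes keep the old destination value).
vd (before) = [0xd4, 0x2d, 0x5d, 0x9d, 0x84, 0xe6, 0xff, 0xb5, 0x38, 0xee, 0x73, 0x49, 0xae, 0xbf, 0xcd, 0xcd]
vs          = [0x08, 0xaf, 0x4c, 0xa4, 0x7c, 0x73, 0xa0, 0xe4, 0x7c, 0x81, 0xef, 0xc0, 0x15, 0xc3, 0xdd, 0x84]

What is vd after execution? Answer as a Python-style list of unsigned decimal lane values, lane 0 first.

vd = [220, 220, 169, 65, 0, 89, 159, 153, 180, 111, 98, 73, 174, 191, 205, 205]

128-bit reg / 8-bit elem → 16 lanes
whilelt: lane j active iff 1+j < 12 → j < 11 → 11 active
  i=0: add(0xd4,0x08) → 220
  i=1: add(0x2d,0xaf) → 220
  i=2: add(0x5d,0x4c) → 169
  i=3: add(0x9d,0xa4) → 65
  i=4: add(0x84,0x7c) → 0
  i=5: add(0xe6,0x73) → 89
  i=6: add(0xff,0xa0) → 159
  i=7: add(0xb5,0xe4) → 153
  i=8: add(0x38,0x7c) → 180
  i=9: add(0xee,0x81) → 111
  i=10: add(0x73,0xef) → 98
  i=11: tail/keep → 73
  i=12: tail/keep → 174
  i=13: tail/keep → 191
  i=14: tail/keep → 205
  i=15: tail/keep → 205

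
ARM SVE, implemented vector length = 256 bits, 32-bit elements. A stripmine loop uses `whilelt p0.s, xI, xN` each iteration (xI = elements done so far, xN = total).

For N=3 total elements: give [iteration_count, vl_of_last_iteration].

[iterations, last_vl] = [1, 3]

256-bit reg / 32-bit elem → 8 lanes
N=3: ⌈3/8⌉ = 1 iters; last vl = 3 − 0×8 = 3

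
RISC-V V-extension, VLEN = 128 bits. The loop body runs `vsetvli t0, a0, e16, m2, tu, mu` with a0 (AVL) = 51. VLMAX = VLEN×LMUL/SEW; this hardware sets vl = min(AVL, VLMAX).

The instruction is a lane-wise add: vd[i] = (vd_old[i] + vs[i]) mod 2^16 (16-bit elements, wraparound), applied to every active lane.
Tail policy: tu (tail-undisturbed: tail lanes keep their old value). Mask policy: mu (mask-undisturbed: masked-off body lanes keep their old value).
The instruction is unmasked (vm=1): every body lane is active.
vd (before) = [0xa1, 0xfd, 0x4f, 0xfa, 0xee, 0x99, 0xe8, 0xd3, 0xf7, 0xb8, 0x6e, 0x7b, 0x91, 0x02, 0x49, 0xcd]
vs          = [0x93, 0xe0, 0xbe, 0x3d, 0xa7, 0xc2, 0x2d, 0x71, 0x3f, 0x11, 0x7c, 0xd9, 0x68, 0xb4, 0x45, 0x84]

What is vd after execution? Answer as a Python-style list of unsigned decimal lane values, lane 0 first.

VLMAX = (128 × 2) / 16 = 16 lanes
vl = min(AVL, VLMAX) = min(51, 16) = 16
vd[0] add(0xa1,0x93) -> 0x134
vd[1] add(0xfd,0xe0) -> 0x1dd
vd[2] add(0x4f,0xbe) -> 0x10d
vd[3] add(0xfa,0x3d) -> 0x137
vd[4] add(0xee,0xa7) -> 0x195
vd[5] add(0x99,0xc2) -> 0x15b
vd[6] add(0xe8,0x2d) -> 0x115
vd[7] add(0xd3,0x71) -> 0x144
vd[8] add(0xf7,0x3f) -> 0x136
vd[9] add(0xb8,0x11) -> 0xc9
vd[10] add(0x6e,0x7c) -> 0xea
vd[11] add(0x7b,0xd9) -> 0x154
vd[12] add(0x91,0x68) -> 0xf9
vd[13] add(0x02,0xb4) -> 0xb6
vd[14] add(0x49,0x45) -> 0x8e
vd[15] add(0xcd,0x84) -> 0x151

vd = [308, 477, 269, 311, 405, 347, 277, 324, 310, 201, 234, 340, 249, 182, 142, 337]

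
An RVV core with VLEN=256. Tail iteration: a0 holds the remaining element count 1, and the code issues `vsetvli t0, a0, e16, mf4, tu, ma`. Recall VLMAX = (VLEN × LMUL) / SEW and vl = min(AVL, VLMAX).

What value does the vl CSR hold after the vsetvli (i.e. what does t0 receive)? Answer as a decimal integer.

VLMAX = VLEN×LMUL/SEW = 256×1/4/16 = 4
vl ← min(1, 4) = 1

vl = 1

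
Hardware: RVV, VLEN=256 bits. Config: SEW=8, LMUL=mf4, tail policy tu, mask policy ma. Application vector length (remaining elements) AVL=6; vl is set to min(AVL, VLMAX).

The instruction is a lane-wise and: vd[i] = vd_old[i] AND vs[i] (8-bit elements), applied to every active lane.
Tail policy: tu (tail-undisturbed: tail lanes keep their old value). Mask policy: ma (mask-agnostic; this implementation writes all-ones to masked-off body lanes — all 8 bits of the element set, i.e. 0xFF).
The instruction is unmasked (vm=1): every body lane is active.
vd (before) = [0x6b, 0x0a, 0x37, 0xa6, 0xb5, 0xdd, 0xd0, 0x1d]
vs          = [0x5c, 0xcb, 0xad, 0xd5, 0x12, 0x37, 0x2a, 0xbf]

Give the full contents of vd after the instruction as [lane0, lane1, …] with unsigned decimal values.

lanes per group: 256·1/4/8 = 8
AVL=6 ≤ VLMAX=8, so vl = 6
[0] and(0x6b,0x5c) = 0x48
[1] and(0x0a,0xcb) = 0x0a
[2] and(0x37,0xad) = 0x25
[3] and(0xa6,0xd5) = 0x84
[4] and(0xb5,0x12) = 0x10
[5] and(0xdd,0x37) = 0x15
[6] tail/keep = 0xd0
[7] tail/keep = 0x1d

vd = [72, 10, 37, 132, 16, 21, 208, 29]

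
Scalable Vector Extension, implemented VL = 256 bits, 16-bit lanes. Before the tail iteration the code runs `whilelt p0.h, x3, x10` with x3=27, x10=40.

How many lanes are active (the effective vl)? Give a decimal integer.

vl = 13

lane count: 256 div 16 = 16
p0[j] = (27+j < 40); true for j=0..12 → 13 lanes set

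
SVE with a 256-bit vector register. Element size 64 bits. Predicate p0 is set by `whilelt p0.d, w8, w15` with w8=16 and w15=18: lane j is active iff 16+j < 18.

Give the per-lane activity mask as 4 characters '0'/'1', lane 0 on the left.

predicate = 1100

lane count: 256 div 64 = 4
whilelt: lane j active iff 16+j < 18 → j < 2 → 2 active
bits (lane 0 leftmost): 1100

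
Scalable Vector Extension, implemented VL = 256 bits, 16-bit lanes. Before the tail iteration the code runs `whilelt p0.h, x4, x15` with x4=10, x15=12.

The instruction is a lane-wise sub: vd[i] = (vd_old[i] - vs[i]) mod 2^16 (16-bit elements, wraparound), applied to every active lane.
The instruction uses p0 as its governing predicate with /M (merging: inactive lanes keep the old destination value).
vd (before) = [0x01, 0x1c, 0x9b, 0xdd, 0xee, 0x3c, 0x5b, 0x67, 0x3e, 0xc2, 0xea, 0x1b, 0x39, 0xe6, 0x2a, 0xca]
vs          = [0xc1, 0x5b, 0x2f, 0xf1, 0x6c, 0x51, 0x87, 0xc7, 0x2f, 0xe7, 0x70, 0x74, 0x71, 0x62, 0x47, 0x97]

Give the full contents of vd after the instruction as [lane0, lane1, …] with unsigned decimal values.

256-bit reg / 16-bit elem → 16 lanes
p0[j] = (10+j < 12); true for j=0..1 → 2 lanes set
[0] sub(0x01,0xc1) = 0xff40
[1] sub(0x1c,0x5b) = 0xffc1
[2] tail/keep = 0x9b
[3] tail/keep = 0xdd
[4] tail/keep = 0xee
[5] tail/keep = 0x3c
[6] tail/keep = 0x5b
[7] tail/keep = 0x67
[8] tail/keep = 0x3e
[9] tail/keep = 0xc2
[10] tail/keep = 0xea
[11] tail/keep = 0x1b
[12] tail/keep = 0x39
[13] tail/keep = 0xe6
[14] tail/keep = 0x2a
[15] tail/keep = 0xca

vd = [65344, 65473, 155, 221, 238, 60, 91, 103, 62, 194, 234, 27, 57, 230, 42, 202]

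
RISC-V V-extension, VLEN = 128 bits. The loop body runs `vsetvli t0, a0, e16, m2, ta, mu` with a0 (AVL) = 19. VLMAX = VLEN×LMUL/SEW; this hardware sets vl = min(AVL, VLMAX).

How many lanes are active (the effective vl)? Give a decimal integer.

lanes per group: 128·2/16 = 16
vl ← min(19, 16) = 16

vl = 16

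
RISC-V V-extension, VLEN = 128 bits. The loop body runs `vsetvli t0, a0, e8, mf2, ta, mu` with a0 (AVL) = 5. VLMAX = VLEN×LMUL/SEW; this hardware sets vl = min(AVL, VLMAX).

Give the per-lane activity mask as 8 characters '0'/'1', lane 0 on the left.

predicate = 11111000

VLMAX = VLEN×LMUL/SEW = 128×1/2/8 = 8
vl ← min(5, 8) = 5
bits (lane 0 leftmost): 11111000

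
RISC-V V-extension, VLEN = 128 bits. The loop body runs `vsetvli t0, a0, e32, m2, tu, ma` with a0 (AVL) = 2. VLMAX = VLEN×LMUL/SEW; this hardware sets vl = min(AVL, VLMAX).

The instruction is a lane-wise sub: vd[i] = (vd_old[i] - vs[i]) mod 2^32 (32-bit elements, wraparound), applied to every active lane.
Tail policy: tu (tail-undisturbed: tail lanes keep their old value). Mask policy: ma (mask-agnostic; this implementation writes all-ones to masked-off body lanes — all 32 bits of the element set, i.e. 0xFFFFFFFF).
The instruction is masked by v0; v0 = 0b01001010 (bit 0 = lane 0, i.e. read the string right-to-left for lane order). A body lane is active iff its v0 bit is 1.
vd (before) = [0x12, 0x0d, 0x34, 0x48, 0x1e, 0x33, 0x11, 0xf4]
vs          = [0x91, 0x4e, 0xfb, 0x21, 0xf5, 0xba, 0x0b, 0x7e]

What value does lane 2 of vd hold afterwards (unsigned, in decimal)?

lanes per group: 128·2/32 = 8
vl = min(AVL, VLMAX) = min(2, 8) = 2
[0] mask-off/ones = 0xffffffff
[1] sub(0x0d,0x4e) = 0xffffffbf
[2] tail/keep = 0x34
[3] tail/keep = 0x48
[4] tail/keep = 0x1e
[5] tail/keep = 0x33
[6] tail/keep = 0x11
[7] tail/keep = 0xf4

vd[2] = 52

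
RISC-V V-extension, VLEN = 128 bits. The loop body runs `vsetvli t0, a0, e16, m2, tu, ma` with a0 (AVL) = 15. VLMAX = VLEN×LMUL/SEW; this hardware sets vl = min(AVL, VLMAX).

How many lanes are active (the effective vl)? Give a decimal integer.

vl = 15

lanes per group: 128·2/16 = 16
vl = min(AVL, VLMAX) = min(15, 16) = 15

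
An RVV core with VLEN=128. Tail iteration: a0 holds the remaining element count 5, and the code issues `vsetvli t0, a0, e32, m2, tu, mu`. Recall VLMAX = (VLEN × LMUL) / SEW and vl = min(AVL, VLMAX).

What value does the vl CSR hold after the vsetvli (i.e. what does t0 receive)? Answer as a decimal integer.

vl = 5

VLMAX = VLEN×LMUL/SEW = 128×2/32 = 8
vl ← min(5, 8) = 5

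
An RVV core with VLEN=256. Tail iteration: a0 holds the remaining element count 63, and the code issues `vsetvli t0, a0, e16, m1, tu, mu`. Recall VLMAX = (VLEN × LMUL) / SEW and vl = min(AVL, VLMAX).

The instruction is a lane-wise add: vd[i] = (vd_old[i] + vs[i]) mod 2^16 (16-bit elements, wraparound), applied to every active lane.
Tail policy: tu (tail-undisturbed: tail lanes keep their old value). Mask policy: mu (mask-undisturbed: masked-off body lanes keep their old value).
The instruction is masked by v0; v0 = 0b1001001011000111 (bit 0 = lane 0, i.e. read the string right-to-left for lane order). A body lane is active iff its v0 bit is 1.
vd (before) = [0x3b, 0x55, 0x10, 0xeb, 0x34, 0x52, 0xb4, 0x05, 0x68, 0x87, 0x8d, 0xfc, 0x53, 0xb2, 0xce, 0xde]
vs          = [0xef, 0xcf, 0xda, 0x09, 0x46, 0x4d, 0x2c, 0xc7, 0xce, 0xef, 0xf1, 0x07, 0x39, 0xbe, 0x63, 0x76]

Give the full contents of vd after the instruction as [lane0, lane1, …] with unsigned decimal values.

vd = [298, 292, 234, 235, 52, 82, 224, 204, 104, 374, 141, 252, 140, 178, 206, 340]

lanes per group: 256·1/16 = 16
vl = min(AVL, VLMAX) = min(63, 16) = 16
vd[0] add(0x3b,0xef) -> 0x12a
vd[1] add(0x55,0xcf) -> 0x124
vd[2] add(0x10,0xda) -> 0xea
vd[3] mask-off/keep -> 0xeb
vd[4] mask-off/keep -> 0x34
vd[5] mask-off/keep -> 0x52
vd[6] add(0xb4,0x2c) -> 0xe0
vd[7] add(0x05,0xc7) -> 0xcc
vd[8] mask-off/keep -> 0x68
vd[9] add(0x87,0xef) -> 0x176
vd[10] mask-off/keep -> 0x8d
vd[11] mask-off/keep -> 0xfc
vd[12] add(0x53,0x39) -> 0x8c
vd[13] mask-off/keep -> 0xb2
vd[14] mask-off/keep -> 0xce
vd[15] add(0xde,0x76) -> 0x154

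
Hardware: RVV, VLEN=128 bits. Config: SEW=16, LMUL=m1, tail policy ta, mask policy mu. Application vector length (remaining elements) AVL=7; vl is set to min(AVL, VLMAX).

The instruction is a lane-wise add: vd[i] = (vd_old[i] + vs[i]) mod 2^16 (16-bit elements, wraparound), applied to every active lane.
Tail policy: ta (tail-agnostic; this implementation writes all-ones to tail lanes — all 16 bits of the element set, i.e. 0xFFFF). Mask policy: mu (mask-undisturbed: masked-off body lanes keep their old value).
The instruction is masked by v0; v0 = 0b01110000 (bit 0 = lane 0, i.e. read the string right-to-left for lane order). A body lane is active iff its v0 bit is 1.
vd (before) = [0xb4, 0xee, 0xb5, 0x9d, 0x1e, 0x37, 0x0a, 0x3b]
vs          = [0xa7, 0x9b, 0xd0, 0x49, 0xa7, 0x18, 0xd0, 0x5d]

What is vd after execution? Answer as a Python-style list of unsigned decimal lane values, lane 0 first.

vd = [180, 238, 181, 157, 197, 79, 218, 65535]

VLMAX = (128 × 1) / 16 = 8 lanes
vl ← min(7, 8) = 7
[0] mask-off/keep = 0xb4
[1] mask-off/keep = 0xee
[2] mask-off/keep = 0xb5
[3] mask-off/keep = 0x9d
[4] add(0x1e,0xa7) = 0xc5
[5] add(0x37,0x18) = 0x4f
[6] add(0x0a,0xd0) = 0xda
[7] tail/ones = 0xffff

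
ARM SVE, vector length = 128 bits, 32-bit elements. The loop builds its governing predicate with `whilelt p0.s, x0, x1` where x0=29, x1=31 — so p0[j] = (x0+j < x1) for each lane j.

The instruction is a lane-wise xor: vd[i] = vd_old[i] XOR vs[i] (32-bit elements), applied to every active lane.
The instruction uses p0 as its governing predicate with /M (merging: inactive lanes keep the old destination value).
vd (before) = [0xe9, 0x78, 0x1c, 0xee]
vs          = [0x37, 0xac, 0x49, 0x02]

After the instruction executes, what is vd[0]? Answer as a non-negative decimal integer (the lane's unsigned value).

register lanes = 128/32 = 4
whilelt: lane j active iff 29+j < 31 → j < 2 → 2 active
[0] xor(0xe9,0x37) = 0xde
[1] xor(0x78,0xac) = 0xd4
[2] tail/keep = 0x1c
[3] tail/keep = 0xee

vd[0] = 222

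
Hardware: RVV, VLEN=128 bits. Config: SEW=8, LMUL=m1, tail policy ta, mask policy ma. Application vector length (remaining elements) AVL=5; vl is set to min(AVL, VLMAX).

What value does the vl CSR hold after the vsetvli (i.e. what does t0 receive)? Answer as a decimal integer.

VLMAX = VLEN×LMUL/SEW = 128×1/8 = 16
AVL=5 ≤ VLMAX=16, so vl = 5

vl = 5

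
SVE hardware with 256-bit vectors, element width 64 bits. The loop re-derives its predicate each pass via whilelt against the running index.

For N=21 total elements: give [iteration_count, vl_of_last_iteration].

[iterations, last_vl] = [6, 1]

lane count: 256 div 64 = 4
21 elements at 4/iter → 6 passes, remainder 1 on the last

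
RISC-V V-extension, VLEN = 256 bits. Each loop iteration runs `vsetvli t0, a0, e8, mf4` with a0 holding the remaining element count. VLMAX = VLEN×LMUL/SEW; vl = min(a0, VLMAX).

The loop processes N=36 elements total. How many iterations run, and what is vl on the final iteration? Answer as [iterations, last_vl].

[iterations, last_vl] = [5, 4]

VLMAX = VLEN×LMUL/SEW = 256×1/4/8 = 8
N=36: ⌈36/8⌉ = 5 iters; last vl = 36 − 4×8 = 4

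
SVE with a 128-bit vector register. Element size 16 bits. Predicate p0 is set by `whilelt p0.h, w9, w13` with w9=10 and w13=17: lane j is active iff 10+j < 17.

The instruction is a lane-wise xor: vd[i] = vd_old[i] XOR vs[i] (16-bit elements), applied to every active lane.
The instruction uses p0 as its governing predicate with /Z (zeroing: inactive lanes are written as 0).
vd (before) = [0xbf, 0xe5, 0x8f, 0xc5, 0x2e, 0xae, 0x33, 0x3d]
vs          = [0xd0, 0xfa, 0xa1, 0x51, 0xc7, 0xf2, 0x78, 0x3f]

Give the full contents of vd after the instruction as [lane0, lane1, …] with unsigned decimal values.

vd = [111, 31, 46, 148, 233, 92, 75, 0]

register lanes = 128/16 = 8
p0[j] = (10+j < 17); true for j=0..6 → 7 lanes set
vd[0] xor(0xbf,0xd0) -> 0x6f
vd[1] xor(0xe5,0xfa) -> 0x1f
vd[2] xor(0x8f,0xa1) -> 0x2e
vd[3] xor(0xc5,0x51) -> 0x94
vd[4] xor(0x2e,0xc7) -> 0xe9
vd[5] xor(0xae,0xf2) -> 0x5c
vd[6] xor(0x33,0x78) -> 0x4b
vd[7] tail/zero -> 0x00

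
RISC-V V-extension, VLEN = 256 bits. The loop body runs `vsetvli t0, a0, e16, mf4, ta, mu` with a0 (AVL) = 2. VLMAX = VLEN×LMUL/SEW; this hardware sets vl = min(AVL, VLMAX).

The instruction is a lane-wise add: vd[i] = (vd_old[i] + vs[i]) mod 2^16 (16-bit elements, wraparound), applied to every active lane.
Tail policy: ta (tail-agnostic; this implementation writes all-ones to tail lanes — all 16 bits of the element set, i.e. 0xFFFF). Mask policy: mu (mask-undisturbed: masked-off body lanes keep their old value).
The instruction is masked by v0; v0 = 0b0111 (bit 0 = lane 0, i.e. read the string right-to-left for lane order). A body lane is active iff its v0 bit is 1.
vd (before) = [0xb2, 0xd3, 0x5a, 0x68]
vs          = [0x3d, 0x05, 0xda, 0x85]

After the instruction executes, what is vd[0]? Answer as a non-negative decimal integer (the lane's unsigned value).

lanes per group: 256·1/4/16 = 4
vl ← min(2, 4) = 2
  i=0: add(0xb2,0x3d) → 239
  i=1: add(0xd3,0x05) → 216
  i=2: tail/ones → 65535
  i=3: tail/ones → 65535

vd[0] = 239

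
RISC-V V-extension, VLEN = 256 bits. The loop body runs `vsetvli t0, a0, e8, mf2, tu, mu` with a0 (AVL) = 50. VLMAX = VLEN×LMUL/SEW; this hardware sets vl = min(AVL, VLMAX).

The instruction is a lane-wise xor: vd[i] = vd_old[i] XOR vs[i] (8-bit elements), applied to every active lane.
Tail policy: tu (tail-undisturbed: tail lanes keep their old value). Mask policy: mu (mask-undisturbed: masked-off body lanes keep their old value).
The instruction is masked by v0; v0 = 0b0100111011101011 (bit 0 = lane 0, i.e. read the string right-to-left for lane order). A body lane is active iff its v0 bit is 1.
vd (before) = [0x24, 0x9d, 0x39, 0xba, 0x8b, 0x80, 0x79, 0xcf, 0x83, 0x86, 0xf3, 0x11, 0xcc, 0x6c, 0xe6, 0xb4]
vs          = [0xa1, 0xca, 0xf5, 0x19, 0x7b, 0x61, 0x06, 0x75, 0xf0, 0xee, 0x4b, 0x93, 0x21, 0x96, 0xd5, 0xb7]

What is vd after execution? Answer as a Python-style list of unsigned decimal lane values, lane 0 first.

VLMAX = VLEN×LMUL/SEW = 256×1/2/8 = 16
vl = min(AVL, VLMAX) = min(50, 16) = 16
[0] xor(0x24,0xa1) = 0x85
[1] xor(0x9d,0xca) = 0x57
[2] mask-off/keep = 0x39
[3] xor(0xba,0x19) = 0xa3
[4] mask-off/keep = 0x8b
[5] xor(0x80,0x61) = 0xe1
[6] xor(0x79,0x06) = 0x7f
[7] xor(0xcf,0x75) = 0xba
[8] mask-off/keep = 0x83
[9] xor(0x86,0xee) = 0x68
[10] xor(0xf3,0x4b) = 0xb8
[11] xor(0x11,0x93) = 0x82
[12] mask-off/keep = 0xcc
[13] mask-off/keep = 0x6c
[14] xor(0xe6,0xd5) = 0x33
[15] mask-off/keep = 0xb4

vd = [133, 87, 57, 163, 139, 225, 127, 186, 131, 104, 184, 130, 204, 108, 51, 180]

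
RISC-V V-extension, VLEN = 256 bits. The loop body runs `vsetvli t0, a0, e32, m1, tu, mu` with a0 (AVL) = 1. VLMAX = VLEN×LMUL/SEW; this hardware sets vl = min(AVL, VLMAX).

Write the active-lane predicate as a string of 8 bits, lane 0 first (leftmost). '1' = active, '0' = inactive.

VLMAX = (256 × 1) / 32 = 8 lanes
AVL=1 ≤ VLMAX=8, so vl = 1
bits (lane 0 leftmost): 10000000

predicate = 10000000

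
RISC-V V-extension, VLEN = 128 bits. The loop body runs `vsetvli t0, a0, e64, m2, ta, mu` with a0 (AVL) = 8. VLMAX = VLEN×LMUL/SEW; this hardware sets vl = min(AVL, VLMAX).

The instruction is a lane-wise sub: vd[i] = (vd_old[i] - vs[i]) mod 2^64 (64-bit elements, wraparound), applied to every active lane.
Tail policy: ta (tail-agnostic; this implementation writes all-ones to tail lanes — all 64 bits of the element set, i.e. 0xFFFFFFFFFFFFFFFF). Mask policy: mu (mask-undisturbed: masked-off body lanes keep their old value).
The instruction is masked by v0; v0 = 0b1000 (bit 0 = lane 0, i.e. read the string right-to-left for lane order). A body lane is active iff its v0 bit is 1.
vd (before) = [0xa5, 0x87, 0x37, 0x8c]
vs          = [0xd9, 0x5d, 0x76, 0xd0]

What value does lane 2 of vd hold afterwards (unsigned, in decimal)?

vd[2] = 55

lanes per group: 128·2/64 = 4
vl ← min(8, 4) = 4
vd[0] mask-off/keep -> 0xa5
vd[1] mask-off/keep -> 0x87
vd[2] mask-off/keep -> 0x37
vd[3] sub(0x8c,0xd0) -> 0xffffffffffffffbc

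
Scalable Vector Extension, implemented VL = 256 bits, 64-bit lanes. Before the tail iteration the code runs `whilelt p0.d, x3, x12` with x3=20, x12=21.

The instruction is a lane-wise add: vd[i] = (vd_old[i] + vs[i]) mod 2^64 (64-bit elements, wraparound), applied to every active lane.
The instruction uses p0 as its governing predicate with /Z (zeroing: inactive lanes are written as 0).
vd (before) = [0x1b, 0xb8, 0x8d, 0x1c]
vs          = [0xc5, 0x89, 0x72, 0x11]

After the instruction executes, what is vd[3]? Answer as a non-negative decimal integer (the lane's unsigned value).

vd[3] = 0

register lanes = 256/64 = 4
active while 20+j < 21, i.e. j ∈ [0,1) capped at 4 ⇒ 1
  i=0: add(0x1b,0xc5) → 224
  i=1: tail/zero → 0
  i=2: tail/zero → 0
  i=3: tail/zero → 0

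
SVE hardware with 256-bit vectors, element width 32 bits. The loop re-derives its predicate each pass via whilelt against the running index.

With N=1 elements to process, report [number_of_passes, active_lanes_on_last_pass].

[iterations, last_vl] = [1, 1]

register lanes = 256/32 = 8
1 elements at 8/iter → 1 passes, remainder 1 on the last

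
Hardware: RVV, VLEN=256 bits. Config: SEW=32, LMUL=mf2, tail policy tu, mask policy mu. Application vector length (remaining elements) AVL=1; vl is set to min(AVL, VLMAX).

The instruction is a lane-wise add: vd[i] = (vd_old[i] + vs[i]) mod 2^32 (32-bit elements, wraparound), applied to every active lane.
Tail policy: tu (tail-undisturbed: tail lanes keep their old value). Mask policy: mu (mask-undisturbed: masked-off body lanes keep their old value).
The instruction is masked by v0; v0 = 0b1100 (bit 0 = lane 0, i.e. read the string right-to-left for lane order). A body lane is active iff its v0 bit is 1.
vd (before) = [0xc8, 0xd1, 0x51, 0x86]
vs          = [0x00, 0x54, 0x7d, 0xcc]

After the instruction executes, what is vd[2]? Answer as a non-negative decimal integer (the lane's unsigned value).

VLMAX = VLEN×LMUL/SEW = 256×1/2/32 = 4
AVL=1 ≤ VLMAX=4, so vl = 1
lane  0: mask-off/keep ⇒ 0xc8
lane  1: tail/keep ⇒ 0xd1
lane  2: tail/keep ⇒ 0x51
lane  3: tail/keep ⇒ 0x86

vd[2] = 81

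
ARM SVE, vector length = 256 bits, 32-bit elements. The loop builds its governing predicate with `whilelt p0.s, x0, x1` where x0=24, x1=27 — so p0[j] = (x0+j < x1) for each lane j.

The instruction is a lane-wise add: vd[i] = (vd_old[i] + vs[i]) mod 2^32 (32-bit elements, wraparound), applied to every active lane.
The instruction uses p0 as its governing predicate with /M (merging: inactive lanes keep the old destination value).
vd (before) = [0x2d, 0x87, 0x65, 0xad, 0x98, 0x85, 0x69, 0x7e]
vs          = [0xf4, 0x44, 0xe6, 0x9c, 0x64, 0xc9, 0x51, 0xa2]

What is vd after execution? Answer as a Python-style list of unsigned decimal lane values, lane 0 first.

vd = [289, 203, 331, 173, 152, 133, 105, 126]

register lanes = 256/32 = 8
whilelt: lane j active iff 24+j < 27 → j < 3 → 3 active
lane  0: add(0x2d,0xf4) ⇒ 0x121
lane  1: add(0x87,0x44) ⇒ 0xcb
lane  2: add(0x65,0xe6) ⇒ 0x14b
lane  3: tail/keep ⇒ 0xad
lane  4: tail/keep ⇒ 0x98
lane  5: tail/keep ⇒ 0x85
lane  6: tail/keep ⇒ 0x69
lane  7: tail/keep ⇒ 0x7e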